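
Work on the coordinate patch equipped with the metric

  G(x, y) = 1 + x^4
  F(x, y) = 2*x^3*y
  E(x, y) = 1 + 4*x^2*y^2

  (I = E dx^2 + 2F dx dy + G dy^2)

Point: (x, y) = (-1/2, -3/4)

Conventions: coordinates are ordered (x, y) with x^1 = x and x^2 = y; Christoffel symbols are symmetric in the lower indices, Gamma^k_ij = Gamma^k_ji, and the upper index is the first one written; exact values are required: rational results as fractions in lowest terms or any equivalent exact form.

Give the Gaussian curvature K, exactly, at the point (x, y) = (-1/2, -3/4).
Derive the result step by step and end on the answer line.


E = 25/16, F = 3/16, G = 17/16, EG - F^2 = 13/8 at the point
E_x = -9/4, E_y = -3/2, F_x = -9/8, F_y = -1/4, G_x = -1/2, G_y = 0
E_yy = 2, F_xy = 3/2, G_xx = 3
By Brioschi, K is (det M1 - det M2) divided by (EG - F^2) squared.
M1 = [[-E_yy/2 + F_xy - G_xx/2, E_x/2, F_x - E_y/2], [F_y - G_x/2, E, F], [G_y/2, F, G]] = [[-1, -9/8, -3/8], [0, 25/16, 3/16], [0, 3/16, 17/16]]; det M1 = -13/8
M2 = [[0, E_y/2, G_x/2], [E_y/2, E, F], [G_x/2, F, G]] = [[0, -3/4, -1/4], [-3/4, 25/16, 3/16], [-1/4, 3/16, 17/16]]; det M2 = -5/8
det M1 - det M2 = -1; K = -1 / (13/8)^2 = -64/169

Answer: K = -64/169


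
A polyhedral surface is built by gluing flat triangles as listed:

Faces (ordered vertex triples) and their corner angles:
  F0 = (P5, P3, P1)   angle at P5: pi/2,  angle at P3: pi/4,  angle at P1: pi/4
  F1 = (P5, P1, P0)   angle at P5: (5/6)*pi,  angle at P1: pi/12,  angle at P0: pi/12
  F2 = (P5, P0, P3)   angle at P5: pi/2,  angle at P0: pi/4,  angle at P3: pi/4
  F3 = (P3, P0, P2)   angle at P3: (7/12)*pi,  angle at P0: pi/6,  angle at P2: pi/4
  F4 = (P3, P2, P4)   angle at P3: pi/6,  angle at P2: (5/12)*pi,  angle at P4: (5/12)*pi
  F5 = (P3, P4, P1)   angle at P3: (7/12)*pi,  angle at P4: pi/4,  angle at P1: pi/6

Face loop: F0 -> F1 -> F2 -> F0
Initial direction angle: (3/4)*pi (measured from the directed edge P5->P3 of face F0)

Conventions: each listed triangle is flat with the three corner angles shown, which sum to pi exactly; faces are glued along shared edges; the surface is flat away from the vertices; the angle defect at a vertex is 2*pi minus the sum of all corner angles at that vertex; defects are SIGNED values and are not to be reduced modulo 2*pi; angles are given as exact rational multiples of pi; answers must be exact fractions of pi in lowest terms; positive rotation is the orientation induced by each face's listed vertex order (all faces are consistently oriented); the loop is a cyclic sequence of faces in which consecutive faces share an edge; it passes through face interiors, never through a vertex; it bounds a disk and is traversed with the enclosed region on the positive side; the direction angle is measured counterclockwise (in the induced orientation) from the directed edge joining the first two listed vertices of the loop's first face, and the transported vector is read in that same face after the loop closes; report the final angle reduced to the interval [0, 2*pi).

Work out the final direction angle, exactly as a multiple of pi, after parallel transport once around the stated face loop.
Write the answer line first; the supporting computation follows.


Answer: final direction angle = (11/12)*pi

enclosed vertex P5: corner angles sum to (11/6)*pi, defect = 2*pi - (11/6)*pi = pi/6
holonomy = initial angle + sum of enclosed defects (mod 2*pi), positive in the induced orientation
final angle = (3/4)*pi + pi/6 = (11/12)*pi (mod 2*pi)


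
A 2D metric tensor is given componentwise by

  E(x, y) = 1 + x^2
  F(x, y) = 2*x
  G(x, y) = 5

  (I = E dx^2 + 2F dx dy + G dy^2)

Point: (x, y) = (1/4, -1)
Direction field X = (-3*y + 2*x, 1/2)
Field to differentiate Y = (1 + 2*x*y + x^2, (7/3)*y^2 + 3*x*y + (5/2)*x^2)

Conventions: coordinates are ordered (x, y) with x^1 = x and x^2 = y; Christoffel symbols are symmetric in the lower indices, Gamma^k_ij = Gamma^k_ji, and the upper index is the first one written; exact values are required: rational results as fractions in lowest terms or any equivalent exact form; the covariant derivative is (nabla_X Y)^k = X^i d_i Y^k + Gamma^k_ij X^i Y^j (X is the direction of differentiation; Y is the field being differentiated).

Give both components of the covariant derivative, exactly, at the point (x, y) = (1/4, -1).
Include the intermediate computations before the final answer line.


E = 17/16, F = 1/2, G = 5 at the point
E_x = 1/2, E_y = 0, F_x = 2, F_y = 0, G_x = 0, G_y = 0
EG - F^2 = 81/16;  g^inv = (16/81) * [[5, -1/2], [-1/2, 17/16]]
first-kind symbols [ij,l] = (1/2)(d_i g_jl + d_j g_il - d_l g_ij): [xx,x] = E_x/2 = 1/4, [xx,y] = F_x - E_y/2 = 2, [xy,x] = E_y/2 = 0, [xy,y] = G_x/2 = 0, [yy,x] = F_y - G_x/2 = 0, [yy,y] = G_y/2 = 0
Gamma^x_ij = (G*[ij,x] - F*[ij,y])/(EG - F^2), Gamma^y_ij = (E*[ij,y] - F*[ij,x])/(EG - F^2)
Gamma_xxx = 4/81, Gamma_xxy = 0, Gamma_xyy = 0, Gamma_yxx = 32/81, Gamma_yxy = 0, Gamma_yyy = 0
X = (7/2, 1/2), Y = (9/16, 167/96) at the point

Answer: (nabla_X Y)^x = -353/72, (nabla_X Y)^y = -263/36


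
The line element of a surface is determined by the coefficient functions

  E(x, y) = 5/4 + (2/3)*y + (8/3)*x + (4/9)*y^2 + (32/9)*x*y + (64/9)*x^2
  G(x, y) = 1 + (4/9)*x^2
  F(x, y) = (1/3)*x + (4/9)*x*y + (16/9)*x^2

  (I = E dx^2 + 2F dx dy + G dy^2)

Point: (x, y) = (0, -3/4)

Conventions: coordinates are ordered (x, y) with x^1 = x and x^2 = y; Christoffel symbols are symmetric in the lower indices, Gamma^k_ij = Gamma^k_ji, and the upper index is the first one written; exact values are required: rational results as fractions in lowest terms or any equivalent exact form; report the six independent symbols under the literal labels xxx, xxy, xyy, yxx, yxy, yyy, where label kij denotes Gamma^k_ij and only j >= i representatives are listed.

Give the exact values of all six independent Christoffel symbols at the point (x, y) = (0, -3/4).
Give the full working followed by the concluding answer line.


E = 1, F = 0, G = 1 at the point
E_x = 0, E_y = 0, F_x = 0, F_y = 0, G_x = 0, G_y = 0
EG - F^2 = 1;  g^inv = (1) * [[1, 0], [0, 1]]
first-kind symbols [ij,l] = (1/2)(d_i g_jl + d_j g_il - d_l g_ij): [xx,x] = E_x/2 = 0, [xx,y] = F_x - E_y/2 = 0, [xy,x] = E_y/2 = 0, [xy,y] = G_x/2 = 0, [yy,x] = F_y - G_x/2 = 0, [yy,y] = G_y/2 = 0
Gamma^x_ij = (G*[ij,x] - F*[ij,y])/(EG - F^2), Gamma^y_ij = (E*[ij,y] - F*[ij,x])/(EG - F^2)

Answer: Gamma_xxx = 0, Gamma_xxy = 0, Gamma_xyy = 0, Gamma_yxx = 0, Gamma_yxy = 0, Gamma_yyy = 0


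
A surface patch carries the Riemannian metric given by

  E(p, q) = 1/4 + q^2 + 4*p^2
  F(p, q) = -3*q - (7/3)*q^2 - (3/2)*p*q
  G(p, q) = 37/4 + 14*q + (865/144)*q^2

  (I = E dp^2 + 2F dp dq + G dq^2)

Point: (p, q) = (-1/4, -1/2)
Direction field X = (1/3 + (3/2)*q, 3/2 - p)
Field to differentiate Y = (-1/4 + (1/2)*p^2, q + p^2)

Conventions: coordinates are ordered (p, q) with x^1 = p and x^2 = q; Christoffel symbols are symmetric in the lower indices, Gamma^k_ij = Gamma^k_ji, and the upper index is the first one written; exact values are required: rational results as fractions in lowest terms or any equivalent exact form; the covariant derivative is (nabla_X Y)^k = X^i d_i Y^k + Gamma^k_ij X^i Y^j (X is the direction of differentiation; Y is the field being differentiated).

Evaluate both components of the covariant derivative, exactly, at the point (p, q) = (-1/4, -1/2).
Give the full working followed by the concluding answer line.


E = 3/4, F = 35/48, G = 2161/576 at the point
E_p = -2, E_q = -1, F_p = 3/4, F_q = -7/24, G_p = 0, G_q = 1151/144
EG - F^2 = 2629/1152;  g^inv = (1152/2629) * [[2161/576, -35/48], [-35/48, 3/4]]
first-kind symbols [ij,l] = (1/2)(d_i g_jl + d_j g_il - d_l g_ij): [pp,p] = E_p/2 = -1, [pp,q] = F_p - E_q/2 = 5/4, [pq,p] = E_q/2 = -1/2, [pq,q] = G_p/2 = 0, [qq,p] = F_q - G_p/2 = -7/24, [qq,q] = G_q/2 = 1151/288
Gamma^p_ij = (G*[ij,p] - F*[ij,q])/(EG - F^2), Gamma^q_ij = (E*[ij,q] - F*[ij,p])/(EG - F^2)
Gamma_ppp = -5372/2629, Gamma_ppq = -2161/2629, Gamma_pqq = -13853/7887, Gamma_qpp = 1920/2629, Gamma_qpq = 420/2629, Gamma_qqq = 3698/2629
X = (-5/12, 7/4), Y = (-7/32, -7/16) at the point

Answer: (nabla_X Y)^p = 480377/336512, (nabla_X Y)^q = 57791/63096


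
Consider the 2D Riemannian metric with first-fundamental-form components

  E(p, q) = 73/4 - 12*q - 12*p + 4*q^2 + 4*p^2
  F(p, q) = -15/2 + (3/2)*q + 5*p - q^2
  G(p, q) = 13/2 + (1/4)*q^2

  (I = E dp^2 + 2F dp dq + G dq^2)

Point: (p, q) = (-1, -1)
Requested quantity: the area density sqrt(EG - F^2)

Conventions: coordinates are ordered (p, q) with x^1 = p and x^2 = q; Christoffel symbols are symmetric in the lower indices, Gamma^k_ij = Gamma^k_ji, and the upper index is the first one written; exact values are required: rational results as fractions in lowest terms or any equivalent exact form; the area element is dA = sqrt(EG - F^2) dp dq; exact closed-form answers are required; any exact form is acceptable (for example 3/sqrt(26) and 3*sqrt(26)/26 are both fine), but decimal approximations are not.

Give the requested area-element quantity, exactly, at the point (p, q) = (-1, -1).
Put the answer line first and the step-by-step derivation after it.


Answer: sqrt(EG - F^2) = 3*sqrt(203)/4

E = 201/4, F = -15, G = 27/4; EG - F^2 = 1827/16


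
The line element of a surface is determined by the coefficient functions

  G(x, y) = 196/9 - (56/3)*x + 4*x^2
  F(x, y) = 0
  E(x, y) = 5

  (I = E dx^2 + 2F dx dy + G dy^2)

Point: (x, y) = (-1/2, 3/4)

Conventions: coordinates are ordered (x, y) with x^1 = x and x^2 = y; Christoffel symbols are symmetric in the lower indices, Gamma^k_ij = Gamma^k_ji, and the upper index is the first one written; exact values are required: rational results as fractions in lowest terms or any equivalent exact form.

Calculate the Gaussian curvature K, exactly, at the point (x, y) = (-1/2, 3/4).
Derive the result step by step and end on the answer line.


E = 5, F = 0, G = 289/9, EG - F^2 = 1445/9 at the point
E_x = 0, E_y = 0, F_x = 0, F_y = 0, G_x = -68/3, G_y = 0
E_yy = 0, F_xy = 0, G_xx = 8
Compute both Brioschi determinants and normalise by (EG - F^2)^2.
M1 = [[-E_yy/2 + F_xy - G_xx/2, E_x/2, F_x - E_y/2], [F_y - G_x/2, E, F], [G_y/2, F, G]] = [[-4, 0, 0], [34/3, 5, 0], [0, 0, 289/9]]; det M1 = -5780/9
M2 = [[0, E_y/2, G_x/2], [E_y/2, E, F], [G_x/2, F, G]] = [[0, 0, -34/3], [0, 5, 0], [-34/3, 0, 289/9]]; det M2 = -5780/9
det M1 - det M2 = 0; K = 0 / (1445/9)^2 = 0

Answer: K = 0


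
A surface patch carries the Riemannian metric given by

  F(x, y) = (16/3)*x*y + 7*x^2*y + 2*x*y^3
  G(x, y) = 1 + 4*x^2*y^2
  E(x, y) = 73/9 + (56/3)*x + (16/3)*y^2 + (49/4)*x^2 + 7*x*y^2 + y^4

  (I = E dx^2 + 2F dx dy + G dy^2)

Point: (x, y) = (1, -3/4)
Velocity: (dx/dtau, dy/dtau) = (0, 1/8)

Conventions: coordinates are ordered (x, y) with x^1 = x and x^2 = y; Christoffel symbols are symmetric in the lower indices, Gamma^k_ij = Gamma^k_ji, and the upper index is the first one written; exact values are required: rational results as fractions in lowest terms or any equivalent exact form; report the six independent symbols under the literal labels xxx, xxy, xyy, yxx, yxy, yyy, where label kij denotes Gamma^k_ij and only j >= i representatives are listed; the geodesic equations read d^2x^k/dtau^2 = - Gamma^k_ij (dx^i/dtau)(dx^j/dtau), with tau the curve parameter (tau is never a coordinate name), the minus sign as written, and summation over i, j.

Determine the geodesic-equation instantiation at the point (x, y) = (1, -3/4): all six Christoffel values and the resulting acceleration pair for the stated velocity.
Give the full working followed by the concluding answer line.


E = 106633/2304, F = -323/32, G = 13/4 at the point
E_x = 2261/48, E_y = -323/16, F_x = -491/32, F_y = 377/24, G_x = 9/2, G_y = -6
EG - F^2 = 111817/2304;  g^inv = (2304/111817) * [[13/4, 323/32], [323/32, 106633/2304]]
first-kind symbols [ij,l] = (1/2)(d_i g_jl + d_j g_il - d_l g_ij): [xx,x] = E_x/2 = 2261/96, [xx,y] = F_x - E_y/2 = -21/4, [xy,x] = E_y/2 = -323/32, [xy,y] = G_x/2 = 9/4, [yy,x] = F_y - G_x/2 = 323/24, [yy,y] = G_y/2 = -3
Gamma^x_ij = (G*[ij,x] - F*[ij,y])/(EG - F^2), Gamma^y_ij = (E*[ij,y] - F*[ij,x])/(EG - F^2)
Gamma_xxx = 54264/111817, Gamma_xxy = -23256/111817, Gamma_xyy = 31008/111817, Gamma_yxx = -12096/111817, Gamma_yxy = 5184/111817, Gamma_yyy = -6912/111817
d^2x/dtau^2 = -(Gamma_xxx*(0)^2 + 2*Gamma_xxy*(0)*(1/8) + Gamma_xyy*(1/8)^2) = -969/223634
d^2y/dtau^2 = -(Gamma_yxx*(0)^2 + 2*Gamma_yxy*(0)*(1/8) + Gamma_yyy*(1/8)^2) = 108/111817

Answer: Gamma_xxx = 54264/111817, Gamma_xxy = -23256/111817, Gamma_xyy = 31008/111817, Gamma_yxx = -12096/111817, Gamma_yxy = 5184/111817, Gamma_yyy = -6912/111817; accelerations (d^2x/dtau^2, d^2y/dtau^2) = (-969/223634, 108/111817)


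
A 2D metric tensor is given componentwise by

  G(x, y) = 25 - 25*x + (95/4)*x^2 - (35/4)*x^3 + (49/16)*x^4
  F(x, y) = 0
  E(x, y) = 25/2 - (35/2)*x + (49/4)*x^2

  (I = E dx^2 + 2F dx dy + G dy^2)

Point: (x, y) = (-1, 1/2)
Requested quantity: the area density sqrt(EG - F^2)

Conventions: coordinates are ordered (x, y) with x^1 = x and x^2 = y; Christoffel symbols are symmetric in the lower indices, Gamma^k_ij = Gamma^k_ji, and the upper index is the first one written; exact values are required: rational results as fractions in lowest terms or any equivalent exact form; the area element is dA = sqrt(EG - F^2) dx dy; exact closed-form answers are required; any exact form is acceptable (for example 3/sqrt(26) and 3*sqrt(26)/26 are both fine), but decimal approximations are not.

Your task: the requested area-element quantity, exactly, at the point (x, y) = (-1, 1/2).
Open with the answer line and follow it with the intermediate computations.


Answer: sqrt(EG - F^2) = 481/8

E = 169/4, F = 0, G = 1369/16; EG - F^2 = 231361/64


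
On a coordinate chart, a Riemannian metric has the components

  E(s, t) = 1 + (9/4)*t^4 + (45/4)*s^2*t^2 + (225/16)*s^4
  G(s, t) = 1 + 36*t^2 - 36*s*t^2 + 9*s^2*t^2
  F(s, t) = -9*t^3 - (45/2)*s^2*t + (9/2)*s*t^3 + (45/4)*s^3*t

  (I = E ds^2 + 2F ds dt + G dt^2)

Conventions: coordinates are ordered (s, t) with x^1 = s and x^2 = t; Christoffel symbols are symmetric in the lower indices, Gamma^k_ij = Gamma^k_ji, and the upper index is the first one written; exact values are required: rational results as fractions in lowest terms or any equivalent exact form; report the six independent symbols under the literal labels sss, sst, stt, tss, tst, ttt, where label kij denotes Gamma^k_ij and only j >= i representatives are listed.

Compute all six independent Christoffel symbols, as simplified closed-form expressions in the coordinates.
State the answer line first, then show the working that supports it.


Answer: Gamma_sss = (450*s^3 + 180*s*t^2)/(225*s^4 + 324*s^2*t^2 - 576*s*t^2 + 36*t^4 + 576*t^2 + 16), Gamma_sst = (180*s^2*t + 72*t^3)/(225*s^4 + 324*s^2*t^2 - 576*s*t^2 + 36*t^4 + 576*t^2 + 16), Gamma_stt = (180*s^3 - 360*s^2 + 72*s*t^2 - 144*t^2)/(225*s^4 + 324*s^2*t^2 - 576*s*t^2 + 36*t^4 + 576*t^2 + 16), Gamma_tss = (360*s^2*t - 720*s*t)/(225*s^4 + 324*s^2*t^2 - 576*s*t^2 + 36*t^4 + 576*t^2 + 16), Gamma_tst = (144*s*t^2 - 288*t^2)/(225*s^4 + 324*s^2*t^2 - 576*s*t^2 + 36*t^4 + 576*t^2 + 16), Gamma_ttt = (144*s^2*t - 576*s*t + 576*t)/(225*s^4 + 324*s^2*t^2 - 576*s*t^2 + 36*t^4 + 576*t^2 + 16)

E = 1 + (9/4)*t^4 + (45/4)*s^2*t^2 + (225/16)*s^4; F = -9*t^3 - (45/2)*s^2*t + (9/2)*s*t^3 + (45/4)*s^3*t; G = 1 + 36*t^2 - 36*s*t^2 + 9*s^2*t^2
Gamma^k_ij = (1/2) g^{kl} (d_i g_jl + d_j g_il - d_l g_ij), with g^inv = (1/(EG-F^2)) [[G, -F], [-F, E]]
first partials: E_s = (45/2)*s*t^2 + (225/4)*s^3, E_t = 9*t^3 + (45/2)*s^2*t, F_s = -45*s*t + (9/2)*t^3 + (135/4)*s^2*t, F_t = -27*t^2 - (45/2)*s^2 + (27/2)*s*t^2 + (45/4)*s^3, G_s = -36*t^2 + 18*s*t^2, G_t = 72*t - 72*s*t + 18*s^2*t
D = EG - F^2 = 1 + 36*t^2 - 36*s*t^2 + (9/4)*t^4 + (81/4)*s^2*t^2 + (225/16)*s^4
expanded: Gamma^s_ss = (G E_s - 2F F_s + F E_t)/(2D), Gamma^s_st = (G E_t - F G_s)/(2D), Gamma^s_tt = (2G F_t - G G_s - F G_t)/(2D), Gamma^t_ss = (2E F_s - E E_t - F E_s)/(2D), Gamma^t_st = (E G_s - F E_t)/(2D), Gamma^t_tt = (E G_t - 2F F_t + F G_s)/(2D); substitute and cancel common factors


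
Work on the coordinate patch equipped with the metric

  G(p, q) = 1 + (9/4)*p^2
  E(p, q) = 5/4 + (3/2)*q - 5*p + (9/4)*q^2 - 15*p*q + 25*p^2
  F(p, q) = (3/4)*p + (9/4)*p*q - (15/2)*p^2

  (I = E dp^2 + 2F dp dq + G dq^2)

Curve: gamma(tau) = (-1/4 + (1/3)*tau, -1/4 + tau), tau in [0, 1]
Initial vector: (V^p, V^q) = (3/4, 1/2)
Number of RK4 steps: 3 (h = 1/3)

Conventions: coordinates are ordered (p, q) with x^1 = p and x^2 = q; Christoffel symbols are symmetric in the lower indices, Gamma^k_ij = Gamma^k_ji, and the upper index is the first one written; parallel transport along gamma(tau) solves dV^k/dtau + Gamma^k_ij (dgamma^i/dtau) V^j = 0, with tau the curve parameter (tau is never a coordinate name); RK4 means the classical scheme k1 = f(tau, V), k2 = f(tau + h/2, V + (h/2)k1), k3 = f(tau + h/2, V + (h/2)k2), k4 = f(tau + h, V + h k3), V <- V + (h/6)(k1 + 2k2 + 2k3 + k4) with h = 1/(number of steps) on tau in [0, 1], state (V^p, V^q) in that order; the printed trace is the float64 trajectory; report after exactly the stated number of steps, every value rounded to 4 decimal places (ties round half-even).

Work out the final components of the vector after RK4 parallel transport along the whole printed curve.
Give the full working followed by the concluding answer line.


gamma'(tau) = (1/3, 1); f(tau, V)^k = -Gamma^k_ij(gamma(tau)) gamma'^i(tau) V^j; h = 1/3; intermediate values shown to 6 dp
curve data and Christoffel symbols at the stage parameters:
  tau = 0.000000: gamma = (-0.250000, -0.250000), gamma' = (0.333333, 1.000000); Gamma_ppp = -2.268041, Gamma_ppq = 0.680412, Gamma_pqq = 0.000000, Gamma_qpp = 0.618557, Gamma_qpq = -0.185567, Gamma_qqq = 0.000000
  tau = 0.166667: gamma = (-0.194444, -0.083333), gamma' = (0.333333, 1.000000); Gamma_ppp = -2.322735, Gamma_ppq = 0.696821, Gamma_pqq = 0.000000, Gamma_qpp = 0.502860, Gamma_qpq = -0.150858, Gamma_qqq = 0.000000
  tau = 0.333333: gamma = (-0.138889, 0.083333), gamma' = (0.333333, 1.000000); Gamma_ppp = -2.369406, Gamma_ppq = 0.710822, Gamma_pqq = 0.000000, Gamma_qpp = 0.374117, Gamma_qpq = -0.112235, Gamma_qqq = 0.000000
  tau = 0.500000: gamma = (-0.083333, 0.250000), gamma' = (0.333333, 1.000000); Gamma_ppp = -2.406210, Gamma_ppq = 0.721863, Gamma_pqq = 0.000000, Gamma_qpp = 0.232859, Gamma_qpq = -0.069858, Gamma_qqq = 0.000000
  tau = 0.666667: gamma = (-0.027778, 0.416667), gamma' = (0.333333, 1.000000); Gamma_ppp = -2.431349, Gamma_ppq = 0.729405, Gamma_pqq = 0.000000, Gamma_qpp = 0.080154, Gamma_qpq = -0.024046, Gamma_qqq = 0.000000
  tau = 0.833333: gamma = (0.027778, 0.583333), gamma' = (0.333333, 1.000000); Gamma_ppp = -2.443190, Gamma_ppq = 0.732957, Gamma_pqq = 0.000000, Gamma_qpp = -0.082355, Gamma_qpq = 0.024706, Gamma_qqq = 0.000000
  tau = 1.000000: gamma = (0.083333, 0.750000), gamma' = (0.333333, 1.000000); Gamma_ppp = -2.440393, Gamma_ppq = 0.732118, Gamma_pqq = 0.000000, Gamma_qpp = -0.252454, Gamma_qpq = 0.075736, Gamma_qqq = 0.000000
step 0: V^p = 0.7500, V^q = 0.5000
step 1: k1 = (-0.056701, 0.015464), k2 = (-0.059399, 0.012860), k3 = (-0.059333, 0.012845), k4 = (-0.061812, 0.009760); V <- V + (h/6)(k1 + 2k2 + 2k3 + k4): V^p = 0.7302, V^q = 0.5043
step 2: k1 = (-0.061806, 0.009759), k2 = (-0.063983, 0.006192), k3 = (-0.063870, 0.006181), k4 = (-0.065648, 0.002164); V <- V + (h/6)(k1 + 2k2 + 2k3 + k4): V^p = 0.7089, V^q = 0.5063
step 3: k1 = (-0.065642, 0.002164), k2 = (-0.066941, -0.002256), k3 = (-0.066779, -0.002251), k4 = (-0.067514, -0.006984); V <- V + (h/6)(k1 + 2k2 + 2k3 + k4): V^p = 0.6867, V^q = 0.5055

Answer: V^p = 0.6867, V^q = 0.5055


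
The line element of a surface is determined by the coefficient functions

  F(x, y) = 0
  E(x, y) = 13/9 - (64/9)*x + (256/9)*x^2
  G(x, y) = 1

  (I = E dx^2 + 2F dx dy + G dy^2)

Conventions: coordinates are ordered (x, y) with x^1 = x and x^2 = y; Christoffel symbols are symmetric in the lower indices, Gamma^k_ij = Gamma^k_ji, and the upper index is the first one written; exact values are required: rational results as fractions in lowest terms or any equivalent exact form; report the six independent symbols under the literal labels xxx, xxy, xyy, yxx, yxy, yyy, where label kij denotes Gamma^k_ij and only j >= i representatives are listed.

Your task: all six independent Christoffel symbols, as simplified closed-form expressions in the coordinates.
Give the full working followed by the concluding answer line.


E = 13/9 - (64/9)*x + (256/9)*x^2; F = 0; G = 1
Gamma^k_ij = (1/2) g^{kl} (d_i g_jl + d_j g_il - d_l g_ij), with g^inv = (1/(EG-F^2)) [[G, -F], [-F, E]]
first partials: E_x = -64/9 + (512/9)*x, E_y = 0, F_x = 0, F_y = 0, G_x = 0, G_y = 0
D = EG - F^2 = 13/9 - (64/9)*x + (256/9)*x^2
expanded: Gamma^x_xx = (G E_x - 2F F_x + F E_y)/(2D), Gamma^x_xy = (G E_y - F G_x)/(2D), Gamma^x_yy = (2G F_y - G G_x - F G_y)/(2D), Gamma^y_xx = (2E F_x - E E_y - F E_x)/(2D), Gamma^y_xy = (E G_x - F E_y)/(2D), Gamma^y_yy = (E G_y - 2F F_y + F G_x)/(2D); substitute and cancel common factors

Answer: Gamma_xxx = (256*x - 32)/(256*x^2 - 64*x + 13), Gamma_xxy = 0, Gamma_xyy = 0, Gamma_yxx = 0, Gamma_yxy = 0, Gamma_yyy = 0


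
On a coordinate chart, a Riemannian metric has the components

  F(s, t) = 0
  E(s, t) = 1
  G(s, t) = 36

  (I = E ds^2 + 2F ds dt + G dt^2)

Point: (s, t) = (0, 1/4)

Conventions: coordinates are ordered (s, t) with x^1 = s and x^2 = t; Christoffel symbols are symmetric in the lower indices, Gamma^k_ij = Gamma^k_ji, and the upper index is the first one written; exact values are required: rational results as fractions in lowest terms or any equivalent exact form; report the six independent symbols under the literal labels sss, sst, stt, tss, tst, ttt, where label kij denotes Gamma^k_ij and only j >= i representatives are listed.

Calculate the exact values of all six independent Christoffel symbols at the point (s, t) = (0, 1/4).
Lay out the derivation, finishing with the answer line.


E = 1, F = 0, G = 36 at the point
E_s = 0, E_t = 0, F_s = 0, F_t = 0, G_s = 0, G_t = 0
EG - F^2 = 36;  g^inv = (1/36) * [[36, 0], [0, 1]]
first-kind symbols [ij,l] = (1/2)(d_i g_jl + d_j g_il - d_l g_ij): [ss,s] = E_s/2 = 0, [ss,t] = F_s - E_t/2 = 0, [st,s] = E_t/2 = 0, [st,t] = G_s/2 = 0, [tt,s] = F_t - G_s/2 = 0, [tt,t] = G_t/2 = 0
Gamma^s_ij = (G*[ij,s] - F*[ij,t])/(EG - F^2), Gamma^t_ij = (E*[ij,t] - F*[ij,s])/(EG - F^2)

Answer: Gamma_sss = 0, Gamma_sst = 0, Gamma_stt = 0, Gamma_tss = 0, Gamma_tst = 0, Gamma_ttt = 0


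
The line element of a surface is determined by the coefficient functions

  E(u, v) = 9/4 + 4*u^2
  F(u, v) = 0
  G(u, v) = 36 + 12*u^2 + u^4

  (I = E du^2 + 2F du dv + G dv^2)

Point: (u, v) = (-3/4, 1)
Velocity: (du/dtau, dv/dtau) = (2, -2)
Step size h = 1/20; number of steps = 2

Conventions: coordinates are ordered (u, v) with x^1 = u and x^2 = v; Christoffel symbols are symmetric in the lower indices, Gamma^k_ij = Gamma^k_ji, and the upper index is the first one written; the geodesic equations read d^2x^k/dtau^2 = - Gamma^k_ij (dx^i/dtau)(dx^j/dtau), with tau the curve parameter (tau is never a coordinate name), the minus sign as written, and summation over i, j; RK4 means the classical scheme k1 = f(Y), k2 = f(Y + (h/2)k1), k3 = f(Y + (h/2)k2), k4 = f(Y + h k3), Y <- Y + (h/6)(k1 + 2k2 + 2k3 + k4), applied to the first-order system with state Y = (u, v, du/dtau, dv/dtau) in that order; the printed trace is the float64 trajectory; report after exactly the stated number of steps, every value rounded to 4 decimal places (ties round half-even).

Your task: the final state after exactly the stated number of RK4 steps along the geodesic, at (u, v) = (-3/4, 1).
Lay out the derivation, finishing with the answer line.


f(Y) = (du/dtau, dv/dtau, -Gamma^u_ij Y'^i Y'^j, -Gamma^v_ij Y'^i Y'^j) with the Gammas evaluated at the stage position; h = 0.050000; intermediate values shown to 6 dp
step 0: u = -0.7500, v = 1.0000, du/dtau = 2.0000, dv/dtau = -2.0000
step 1:
  k1: at (u, v) = (-0.750000, 1.000000), (du/dtau, dv/dtau) = (2.000000, -2.000000); Gamma_uuu = -0.666667, Gamma_uuv = 0.000000, Gamma_uvv = 2.187500, Gamma_vuu = 0.000000, Gamma_vuv = -0.228571, Gamma_vvv = 0.000000; k1 = (2.000000, -2.000000, -6.083333, -1.828571)
  k2: at (u, v) = (-0.700000, 0.950000), (du/dtau, dv/dtau) = (1.847917, -2.045714); Gamma_uuu = -0.665083, Gamma_uuv = 0.000000, Gamma_uvv = 2.158195, Gamma_vuu = 0.000000, Gamma_vuv = -0.215716, Gamma_vvv = 0.000000; k2 = (1.847917, -2.045714, -6.760807, -1.630950)
  k3: at (u, v) = (-0.703802, 0.948857), (du/dtau, dv/dtau) = (1.830980, -2.040774); Gamma_uuu = -0.665322, Gamma_uuv = 0.000000, Gamma_uvv = 2.160744, Gamma_vuu = 0.000000, Gamma_vuv = -0.216710, Gamma_vvv = 0.000000; k3 = (1.830980, -2.040774, -6.768494, -1.619523)
  k4: at (u, v) = (-0.658451, 0.897961), (du/dtau, dv/dtau) = (1.661575, -2.080976); Gamma_uuu = -0.661057, Gamma_uuv = 0.000000, Gamma_uvv = 2.126474, Gamma_vuu = 0.000000, Gamma_vuv = -0.204693, Gamma_vvv = 0.000000; k4 = (1.661575, -2.080976, -7.383548, -1.415531)
  Y <- Y + (h/6)(k1 + 2k2 + 2k3 + k4): u = -0.6582, v = 0.8979, du/dtau = 1.6623, dv/dtau = -2.0812
step 2:
  k1: at (u, v) = (-0.658172, 0.897884), (du/dtau, dv/dtau) = (1.662288, -2.081209); Gamma_uuu = -0.661021, Gamma_uuv = 0.000000, Gamma_uvv = 2.126236, Gamma_vuu = 0.000000, Gamma_vuv = -0.204618, Gamma_vvv = 0.000000; k1 = (1.662288, -2.081209, -7.383110, -1.415777)
  k2: at (u, v) = (-0.616615, 0.845854), (du/dtau, dv/dtau) = (1.477710, -2.116603); Gamma_uuu = -0.654085, Gamma_uuv = 0.000000, Gamma_uvv = 2.086600, Gamma_vuu = 0.000000, Gamma_vuv = -0.193290, Gamma_vvv = 0.000000; k2 = (1.477710, -2.116603, -7.919712, -1.209114)
  k3: at (u, v) = (-0.621229, 0.844969), (du/dtau, dv/dtau) = (1.464295, -2.111437); Gamma_uuu = -0.655011, Gamma_uuv = 0.000000, Gamma_uvv = 2.091426, Gamma_vuu = 0.000000, Gamma_vuv = -0.194562, Gamma_vvv = 0.000000; k3 = (1.464295, -2.111437, -7.919471, -1.203080)
  k4: at (u, v) = (-0.584957, 0.792312), (du/dtau, dv/dtau) = (1.266314, -2.141363); Gamma_uuu = -0.646594, Gamma_uuv = 0.000000, Gamma_uvv = 2.050405, Gamma_vuu = 0.000000, Gamma_vuv = -0.184466, Gamma_vvv = 0.000000; k4 = (1.266314, -2.141363, -8.365154, -1.000409)
  Y <- Y + (h/6)(k1 + 2k2 + 2k3 + k4): u = -0.5847, v = 0.7922, du/dtau = 1.2671, dv/dtau = -2.1415

Answer: u = -0.5847, v = 0.7922, du/dtau = 1.2671, dv/dtau = -2.1415


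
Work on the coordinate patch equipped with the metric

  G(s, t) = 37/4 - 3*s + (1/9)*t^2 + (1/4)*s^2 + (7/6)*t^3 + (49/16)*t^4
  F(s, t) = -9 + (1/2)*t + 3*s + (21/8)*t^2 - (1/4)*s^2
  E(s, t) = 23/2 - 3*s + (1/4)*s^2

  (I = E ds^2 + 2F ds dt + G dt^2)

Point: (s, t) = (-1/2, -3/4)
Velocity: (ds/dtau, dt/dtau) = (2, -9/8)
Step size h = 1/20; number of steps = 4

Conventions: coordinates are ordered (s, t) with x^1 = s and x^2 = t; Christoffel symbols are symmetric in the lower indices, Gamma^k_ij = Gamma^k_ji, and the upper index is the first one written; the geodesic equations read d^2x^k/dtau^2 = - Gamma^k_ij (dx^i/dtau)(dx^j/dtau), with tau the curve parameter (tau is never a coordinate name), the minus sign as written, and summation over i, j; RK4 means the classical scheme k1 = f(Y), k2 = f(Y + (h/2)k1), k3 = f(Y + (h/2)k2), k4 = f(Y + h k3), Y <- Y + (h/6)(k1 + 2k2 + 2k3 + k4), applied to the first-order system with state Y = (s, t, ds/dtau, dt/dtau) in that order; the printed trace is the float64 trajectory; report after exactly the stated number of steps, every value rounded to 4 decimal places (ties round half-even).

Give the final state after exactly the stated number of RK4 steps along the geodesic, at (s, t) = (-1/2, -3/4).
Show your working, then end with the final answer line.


f(Y) = (ds/dtau, dt/dtau, -Gamma^s_ij Y'^i Y'^j, -Gamma^t_ij Y'^i Y'^j) with the Gammas evaluated at the stage position; h = 0.050000; intermediate values shown to 6 dp
step 0: s = -0.5000, t = -0.7500, ds/dtau = 2.0000, dt/dtau = -1.1250
step 1:
  k1: at (s, t) = (-0.500000, -0.750000), (ds/dtau, dt/dtau) = (2.000000, -1.125000); Gamma_sss = 0.209301, Gamma_sst = -0.261580, Gamma_stt = -0.620982, Gamma_tss = 0.460736, Gamma_tst = -0.361158, Gamma_ttt = -0.665798; k1 = (2.000000, -1.125000, -1.228384, -2.625502)
  k2: at (s, t) = (-0.450000, -0.778125), (ds/dtau, dt/dtau) = (1.969290, -1.190638); Gamma_sss = 0.187894, Gamma_sst = -0.243146, Gamma_stt = -0.653441, Gamma_tss = 0.438729, Gamma_tst = -0.340938, Gamma_ttt = -0.701840; k2 = (1.969290, -1.190638, -0.942554, -2.305298)
  k3: at (s, t) = (-0.450768, -0.779766), (ds/dtau, dt/dtau) = (1.976436, -1.182632); Gamma_sss = 0.186879, Gamma_sst = -0.242274, Gamma_stt = -0.655098, Gamma_tss = 0.437540, Gamma_tst = -0.339907, Gamma_ttt = -0.703685; k3 = (1.976436, -1.182632, -0.946354, -2.313970)
  k4: at (s, t) = (-0.401178, -0.809132), (ds/dtau, dt/dtau) = (1.952682, -1.240699); Gamma_sss = 0.165588, Gamma_sst = -0.224095, Gamma_stt = -0.685766, Gamma_tss = 0.415521, Gamma_tst = -0.319808, Gamma_ttt = -0.738160; k4 = (1.952682, -1.240699, -0.661582, -1.997686)
  Y <- Y + (h/6)(k1 + 2k2 + 2k3 + k4): s = -0.4013, t = -0.8093, ds/dtau = 1.9528, dt/dtau = -1.2405
step 2:
  k1: at (s, t) = (-0.401299, -0.809269), (ds/dtau, dt/dtau) = (1.952768, -1.240514); Gamma_sss = 0.165510, Gamma_sst = -0.224028, Gamma_stt = -0.685889, Gamma_tss = 0.415427, Gamma_tst = -0.319727, Gamma_ttt = -0.738298; k1 = (1.952768, -1.240514, -0.661031, -1.997038)
  k2: at (s, t) = (-0.352480, -0.840282), (ds/dtau, dt/dtau) = (1.936243, -1.290440); Gamma_sss = 0.144201, Gamma_sst = -0.205994, Gamma_stt = -0.714959, Gamma_tss = 0.393220, Gamma_tst = -0.299607, Gamma_ttt = -0.771433; k2 = (1.936243, -1.290440, -0.379434, -1.686775)
  k3: at (s, t) = (-0.352893, -0.841530), (ds/dtau, dt/dtau) = (1.943283, -1.282684); Gamma_sss = 0.143491, Gamma_sst = -0.205394, Gamma_stt = -0.715980, Gamma_tss = 0.392383, Gamma_tst = -0.298889, Gamma_ttt = -0.772600; k3 = (1.943283, -1.282684, -0.387826, -1.700665)
  k4: at (s, t) = (-0.304135, -0.873403), (ds/dtau, dt/dtau) = (1.933377, -1.325548); Gamma_sss = 0.122754, Gamma_sst = -0.188019, Gamma_stt = -0.742431, Gamma_tss = 0.370684, Gamma_tst = -0.279351, Gamma_ttt = -0.803268; k4 = (1.933377, -1.325548, -0.118044, -1.406027)
  Y <- Y + (h/6)(k1 + 2k2 + 2k3 + k4): s = -0.3043, t = -0.8735, ds/dtau = 1.9335, dt/dtau = -1.3253
step 3:
  k1: at (s, t) = (-0.304256, -0.873538), (ds/dtau, dt/dtau) = (1.933489, -1.325331); Gamma_sss = 0.122686, Gamma_sst = -0.187961, Gamma_stt = -0.742526, Gamma_tss = 0.370599, Gamma_tst = -0.279280, Gamma_ttt = -0.803378; k1 = (1.933489, -1.325331, -0.117703, -1.405619)
  k2: at (s, t) = (-0.255918, -0.906671), (ds/dtau, dt/dtau) = (1.930546, -1.360471); Gamma_sss = 0.102375, Gamma_sst = -0.171122, Gamma_stt = -0.766606, Gamma_tss = 0.349223, Gamma_tst = -0.260172, Gamma_ttt = -0.831857; k2 = (1.930546, -1.360471, 0.138458, -1.128548)
  k3: at (s, t) = (-0.255992, -0.907550), (ds/dtau, dt/dtau) = (1.936950, -1.353544); Gamma_sss = 0.101920, Gamma_sst = -0.170744, Gamma_stt = -0.767161, Gamma_tss = 0.348688, Gamma_tst = -0.259716, Gamma_ttt = -0.832515; k3 = (1.936950, -1.353544, 0.127823, -1.144783)
  k4: at (s, t) = (-0.207408, -0.941215), (ds/dtau, dt/dtau) = (1.939880, -1.382570); Gamma_sss = 0.082490, Gamma_sst = -0.154824, Gamma_stt = -0.788247, Gamma_tss = 0.328190, Gamma_tst = -0.241507, Gamma_ttt = -0.858079; k4 = (1.939880, -1.382570, 0.365830, -0.890258)
  Y <- Y + (h/6)(k1 + 2k2 + 2k3 + k4): s = -0.2075, t = -0.9413, ds/dtau = 1.9400, dt/dtau = -1.3824
step 4:
  k1: at (s, t) = (-0.207519, -0.941337), (ds/dtau, dt/dtau) = (1.939994, -1.382352); Gamma_sss = 0.082436, Gamma_sst = -0.154779, Gamma_stt = -0.788310, Gamma_tss = 0.328121, Gamma_tst = -0.241450, Gamma_ttt = -0.858155; k1 = (1.939994, -1.382352, 0.365967, -0.890080)
  k2: at (s, t) = (-0.159019, -0.975896), (ds/dtau, dt/dtau) = (1.949143, -1.404604); Gamma_sss = 0.063739, Gamma_sst = -0.139648, Gamma_stt = -0.806679, Gamma_tss = 0.308319, Gamma_tst = -0.223984, Gamma_ttt = -0.881105; k2 = (1.949143, -1.404604, 0.584702, -0.659444)
  k3: at (s, t) = (-0.158791, -0.976452), (ds/dtau, dt/dtau) = (1.954612, -1.398838); Gamma_sss = 0.063473, Gamma_sst = -0.139434, Gamma_stt = -0.806936, Gamma_tss = 0.308015, Gamma_tst = -0.223724, Gamma_ttt = -0.881429; k3 = (1.954612, -1.398838, 0.573994, -0.675447)
  k4: at (s, t) = (-0.109789, -1.011279), (ds/dtau, dt/dtau) = (1.968694, -1.416124); Gamma_sss = 0.045809, Gamma_sst = -0.125337, Gamma_stt = -0.822318, Gamma_tss = 0.289297, Gamma_tst = -0.207317, Gamma_ttt = -0.901411; k4 = (1.968694, -1.416124, 0.772681, -0.469512)
  Y <- Y + (h/6)(k1 + 2k2 + 2k3 + k4): s = -0.1099, t = -1.0114, ds/dtau = 1.9688, dt/dtau = -1.4159

Answer: s = -0.1099, t = -1.0114, ds/dtau = 1.9688, dt/dtau = -1.4159


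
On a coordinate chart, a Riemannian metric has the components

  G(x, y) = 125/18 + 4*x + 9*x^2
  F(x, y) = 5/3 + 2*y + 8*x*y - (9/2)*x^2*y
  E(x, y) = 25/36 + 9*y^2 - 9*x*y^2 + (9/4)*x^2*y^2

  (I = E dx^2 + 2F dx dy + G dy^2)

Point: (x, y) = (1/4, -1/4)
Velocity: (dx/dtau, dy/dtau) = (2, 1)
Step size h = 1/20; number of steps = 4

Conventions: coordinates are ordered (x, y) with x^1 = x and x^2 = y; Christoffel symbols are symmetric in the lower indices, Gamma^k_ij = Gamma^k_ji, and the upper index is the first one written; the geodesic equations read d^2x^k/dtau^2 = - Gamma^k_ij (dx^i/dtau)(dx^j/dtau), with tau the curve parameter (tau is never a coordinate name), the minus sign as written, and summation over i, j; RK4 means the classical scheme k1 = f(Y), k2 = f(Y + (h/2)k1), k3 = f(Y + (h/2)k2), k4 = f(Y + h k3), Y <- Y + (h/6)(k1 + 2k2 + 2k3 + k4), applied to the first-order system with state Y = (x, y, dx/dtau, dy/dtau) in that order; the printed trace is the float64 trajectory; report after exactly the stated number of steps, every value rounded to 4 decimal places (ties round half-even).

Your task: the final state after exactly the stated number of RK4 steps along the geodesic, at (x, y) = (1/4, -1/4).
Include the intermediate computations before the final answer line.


f(Y) = (dx/dtau, dy/dtau, -Gamma^x_ij Y'^i Y'^j, -Gamma^y_ij Y'^i Y'^j) with the Gammas evaluated at the stage position; h = 0.050000; intermediate values shown to 6 dp
step 0: x = 0.2500, y = -0.2500, dx/dtau = 2.0000, dy/dtau = 1.0000
step 1:
  k1: at (x, y) = (0.250000, -0.250000), (dx/dtau, dy/dtau) = (2.000000, 1.000000); Gamma_xxx = -0.255166, Gamma_xxy = -1.970150, Gamma_xyy = -0.500583, Gamma_yxx = 0.055626, Gamma_yxy = 0.670271, Gamma_yyy = 0.043367; k1 = (2.000000, 1.000000, 9.401844, -2.946956)
  k2: at (x, y) = (0.300000, -0.225000), (dx/dtau, dy/dtau) = (2.235046, 0.926326); Gamma_xxx = -0.226394, Gamma_xxy = -1.948278, Gamma_xyy = -0.736062, Gamma_yxx = 0.049627, Gamma_yxy = 0.691933, Gamma_yyy = 0.063113; k2 = (2.235046, 0.926326, 9.829891, -3.167195)
  k3: at (x, y) = (0.305876, -0.226842), (dx/dtau, dy/dtau) = (2.245747, 0.920820); Gamma_xxx = -0.227349, Gamma_xxy = -1.932363, Gamma_xyy = -0.754248, Gamma_yxx = 0.049487, Gamma_yxy = 0.689095, Gamma_yyy = 0.063069; k3 = (2.245747, 0.920820, 9.778122, -3.153058)
  k4: at (x, y) = (0.362287, -0.203959), (dx/dtau, dy/dtau) = (2.488906, 0.842347); Gamma_xxx = -0.198760, Gamma_xxy = -1.889375, Gamma_xyy = -1.082103, Gamma_yxx = 0.043952, Gamma_yxy = 0.704925, Gamma_yyy = 0.089065; k4 = (2.488906, 0.842347, 9.921288, -3.291245)
  Y <- Y + (h/6)(k1 + 2k2 + 2k3 + k4): x = 0.3621, y = -0.2039, dx/dtau = 2.4878, dy/dtau = 0.8427
step 2:
  k1: at (x, y) = (0.362087, -0.203861), (dx/dtau, dy/dtau) = (2.487826, 0.842677); Gamma_xxx = -0.198688, Gamma_xxy = -1.890001, Gamma_xyy = -1.081498, Gamma_yxx = 0.043948, Gamma_yxy = 0.705065, Gamma_yyy = 0.089104; k1 = (2.487826, 0.842677, 9.922241, -3.291525)
  k2: at (x, y) = (0.424283, -0.182794), (dx/dtau, dy/dtau) = (2.735882, 0.760389); Gamma_xxx = -0.170974, Gamma_xxy = -1.831354, Gamma_xyy = -1.516059, Gamma_yxx = 0.038836, Gamma_yxy = 0.714909, Gamma_yyy = 0.122432; k2 = (2.735882, 0.760389, 9.775988, -3.335975)
  k3: at (x, y) = (0.430484, -0.184852), (dx/dtau, dy/dtau) = (2.732226, 0.759278); Gamma_xxx = -0.172409, Gamma_xxy = -1.814893, Gamma_xyy = -1.542644, Gamma_yxx = 0.038934, Gamma_yxy = 0.711481, Gamma_yyy = 0.121586; k3 = (2.732226, 0.759278, 9.706441, -3.312703)
  k4: at (x, y) = (0.498699, -0.165897), (dx/dtau, dy/dtau) = (2.973148, 0.677042); Gamma_xxx = -0.146921, Gamma_xxy = -1.744352, Gamma_xyy = -2.106434, Gamma_yxx = 0.034434, Gamma_yxy = 0.714479, Gamma_yyy = 0.161819; k4 = (2.973148, 0.677042, 9.286863, -3.254974)
  Y <- Y + (h/6)(k1 + 2k2 + 2k3 + k4): x = 0.4987, y = -0.1659, dx/dtau = 2.9726, dy/dtau = 0.6773
step 3:
  k1: at (x, y) = (0.498731, -0.165869), (dx/dtau, dy/dtau) = (2.972609, 0.677312); Gamma_xxx = -0.146890, Gamma_xxy = -1.744370, Gamma_xyy = -2.106853, Gamma_yxx = 0.034429, Gamma_yxy = 0.714498, Gamma_yyy = 0.161868; k1 = (2.972609, 0.677312, 9.288678, -3.255603)
  k2: at (x, y) = (0.573046, -0.148936), (dx/dtau, dy/dtau) = (3.204826, 0.595922); Gamma_xxx = -0.124142, Gamma_xxy = -1.666289, Gamma_xyy = -2.814161, Gamma_yxx = 0.030468, Gamma_yxy = 0.710892, Gamma_yyy = 0.209145; k2 = (3.204826, 0.595922, 8.639068, -3.102563)
  k3: at (x, y) = (0.578851, -0.150971), (dx/dtau, dy/dtau) = (3.188586, 0.599748); Gamma_xxx = -0.125710, Gamma_xxy = -1.651619, Gamma_xyy = -2.846663, Gamma_yxx = 0.030718, Gamma_yxy = 0.707505, Gamma_yyy = 0.207141; k3 = (3.188586, 0.599748, 8.618983, -3.092812)
  k4: at (x, y) = (0.658160, -0.135882), (dx/dtau, dy/dtau) = (3.403559, 0.522671); Gamma_xxx = -0.106031, Gamma_xxy = -1.572711, Gamma_xyy = -3.708651, Gamma_yxx = 0.027342, Gamma_yxy = 0.698191, Gamma_yyy = 0.259887; k4 = (3.403559, 0.522671, 7.836963, -2.871811)
  Y <- Y + (h/6)(k1 + 2k2 + 2k3 + k4): x = 0.6584, y = -0.1359, dx/dtau = 3.4030, dy/dtau = 0.5230
step 4:
  k1: at (x, y) = (0.658422, -0.135942), (dx/dtau, dy/dtau) = (3.402957, 0.522994); Gamma_xxx = -0.106072, Gamma_xxy = -1.572163, Gamma_xyy = -3.710645, Gamma_yxx = 0.027349, Gamma_yxy = 0.698067, Gamma_yyy = 0.259839; k1 = (3.402957, 0.522994, 7.839307, -2.872517)
  k2: at (x, y) = (0.743496, -0.122867), (dx/dtau, dy/dtau) = (3.598940, 0.451181); Gamma_xxx = -0.089672, Gamma_xxy = -1.493129, Gamma_xyy = -4.741098, Gamma_yxx = 0.024506, Gamma_yxy = 0.683403, Gamma_yyy = 0.316984; k2 = (3.598940, 0.451181, 6.975587, -2.601317)
  k3: at (x, y) = (0.748396, -0.124662), (dx/dtau, dy/dtau) = (3.577347, 0.457961); Gamma_xxx = -0.091019, Gamma_xxy = -1.481442, Gamma_xyy = -4.776028, Gamma_yxx = 0.024797, Gamma_yxy = 0.680627, Gamma_yyy = 0.314123; k3 = (3.577347, 0.457961, 7.020530, -2.613341)
  k4: at (x, y) = (0.837290, -0.113043), (dx/dtau, dy/dtau) = (3.753984, 0.392327); Gamma_xxx = -0.077347, Gamma_xxy = -1.408553, Gamma_xyy = -5.974577, Gamma_yxx = 0.022393, Gamma_yxy = 0.662558, Gamma_yyy = 0.374242; k4 = (3.753984, 0.392327, 6.158615, -2.324792)
  Y <- Y + (h/6)(k1 + 2k2 + 2k3 + k4): x = 0.8377, y = -0.1132, dx/dtau = 3.7529, dy/dtau = 0.3928

Answer: x = 0.8377, y = -0.1132, dx/dtau = 3.7529, dy/dtau = 0.3928


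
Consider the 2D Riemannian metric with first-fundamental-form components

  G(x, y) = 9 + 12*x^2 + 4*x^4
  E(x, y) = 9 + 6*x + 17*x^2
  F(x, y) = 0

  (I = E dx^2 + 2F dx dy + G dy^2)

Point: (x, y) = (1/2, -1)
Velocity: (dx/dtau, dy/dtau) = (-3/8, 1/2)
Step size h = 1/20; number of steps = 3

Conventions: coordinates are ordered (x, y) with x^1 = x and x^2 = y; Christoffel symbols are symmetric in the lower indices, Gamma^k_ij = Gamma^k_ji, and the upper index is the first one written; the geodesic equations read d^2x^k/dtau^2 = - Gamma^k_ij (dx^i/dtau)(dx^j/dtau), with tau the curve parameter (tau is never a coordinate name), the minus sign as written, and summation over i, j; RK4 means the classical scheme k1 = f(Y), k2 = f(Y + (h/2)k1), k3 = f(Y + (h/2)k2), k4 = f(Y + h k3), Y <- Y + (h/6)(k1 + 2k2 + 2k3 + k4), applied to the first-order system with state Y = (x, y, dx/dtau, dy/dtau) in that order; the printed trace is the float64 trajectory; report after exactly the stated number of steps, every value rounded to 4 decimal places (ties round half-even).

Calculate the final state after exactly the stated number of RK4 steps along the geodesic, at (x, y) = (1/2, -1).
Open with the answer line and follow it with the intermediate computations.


Answer: x = 0.4439, y = -0.9226, dx/dtau = -0.3732, dy/dtau = 0.5317

f(Y) = (dx/dtau, dy/dtau, -Gamma^x_ij Y'^i Y'^j, -Gamma^y_ij Y'^i Y'^j) with the Gammas evaluated at the stage position; h = 0.050000; intermediate values shown to 6 dp
step 0: x = 0.5000, y = -1.0000, dx/dtau = -0.3750, dy/dtau = 0.5000
step 1:
  k1: at (x, y) = (0.500000, -1.000000), (dx/dtau, dy/dtau) = (-0.375000, 0.500000); Gamma_xxx = 0.707692, Gamma_xxy = 0.000000, Gamma_xyy = -0.430769, Gamma_yxx = 0.000000, Gamma_yxy = 0.571429, Gamma_yyy = 0.000000; k1 = (-0.375000, 0.500000, 0.008173, 0.214286)
  k2: at (x, y) = (0.490625, -0.987500), (dx/dtau, dy/dtau) = (-0.374796, 0.505357); Gamma_xxx = 0.707204, Gamma_xxy = 0.000000, Gamma_xyy = -0.426063, Gamma_yxx = 0.000000, Gamma_yxy = 0.563706, Gamma_yyy = 0.000000; k2 = (-0.374796, 0.505357, 0.009468, 0.213538)
  k3: at (x, y) = (0.490630, -0.987366), (dx/dtau, dy/dtau) = (-0.374763, 0.505338); Gamma_xxx = 0.707204, Gamma_xxy = 0.000000, Gamma_xyy = -0.426066, Gamma_yxx = 0.000000, Gamma_yxy = 0.563710, Gamma_yyy = 0.000000; k3 = (-0.374763, 0.505338, 0.009478, 0.213513)
  k4: at (x, y) = (0.481262, -0.974733), (dx/dtau, dy/dtau) = (-0.374526, 0.510676); Gamma_xxx = 0.706569, Gamma_xxy = 0.000000, Gamma_xyy = -0.421288, Gamma_yxx = 0.000000, Gamma_yxy = 0.555854, Gamma_yyy = 0.000000; k4 = (-0.374526, 0.510676, 0.010757, 0.212627)
  Y <- Y + (h/6)(k1 + 2k2 + 2k3 + k4): x = 0.4813, y = -0.9747, dx/dtau = -0.3745, dy/dtau = 0.5107
step 2:
  k1: at (x, y) = (0.481261, -0.974733), (dx/dtau, dy/dtau) = (-0.374526, 0.510675); Gamma_xxx = 0.706569, Gamma_xxy = 0.000000, Gamma_xyy = -0.421287, Gamma_yxx = 0.000000, Gamma_yxy = 0.555853, Gamma_yyy = 0.000000; k1 = (-0.374526, 0.510675, 0.010757, 0.212627)
  k2: at (x, y) = (0.471898, -0.961966), (dx/dtau, dy/dtau) = (-0.374258, 0.515991); Gamma_xxx = 0.705783, Gamma_xxy = 0.000000, Gamma_xyy = -0.416433, Gamma_yxx = 0.000000, Gamma_yxy = 0.547863, Gamma_yyy = 0.000000; k2 = (-0.374258, 0.515991, 0.012016, 0.211599)
  k3: at (x, y) = (0.471905, -0.961833), (dx/dtau, dy/dtau) = (-0.374226, 0.515965); Gamma_xxx = 0.705783, Gamma_xxy = 0.000000, Gamma_xyy = -0.416436, Gamma_yxx = 0.000000, Gamma_yxy = 0.547868, Gamma_yyy = 0.000000; k3 = (-0.374226, 0.515965, 0.012022, 0.211573)
  k4: at (x, y) = (0.462550, -0.948935), (dx/dtau, dy/dtau) = (-0.373925, 0.521254); Gamma_xxx = 0.704841, Gamma_xxy = 0.000000, Gamma_xyy = -0.411504, Gamma_yxx = 0.000000, Gamma_yxy = 0.539747, Gamma_yyy = 0.000000; k4 = (-0.373925, 0.521254, 0.013257, 0.210404)
  Y <- Y + (h/6)(k1 + 2k2 + 2k3 + k4): x = 0.4625, y = -0.9489, dx/dtau = -0.3739, dy/dtau = 0.5213
step 3:
  k1: at (x, y) = (0.462549, -0.948934), (dx/dtau, dy/dtau) = (-0.373926, 0.521253); Gamma_xxx = 0.704841, Gamma_xxy = 0.000000, Gamma_xyy = -0.411504, Gamma_yxx = 0.000000, Gamma_yxy = 0.539746, Gamma_yyy = 0.000000; k1 = (-0.373926, 0.521253, 0.013257, 0.210404)
  k2: at (x, y) = (0.453201, -0.935903), (dx/dtau, dy/dtau) = (-0.373594, 0.526513); Gamma_xxx = 0.703735, Gamma_xxy = 0.000000, Gamma_xyy = -0.406491, Gamma_yxx = 0.000000, Gamma_yxy = 0.531492, Gamma_yyy = 0.000000; k2 = (-0.373594, 0.526513, 0.014464, 0.209092)
  k3: at (x, y) = (0.453210, -0.935771), (dx/dtau, dy/dtau) = (-0.373564, 0.526481); Gamma_xxx = 0.703736, Gamma_xxy = 0.000000, Gamma_xyy = -0.406496, Gamma_yxx = 0.000000, Gamma_yxy = 0.531500, Gamma_yyy = 0.000000; k3 = (-0.373564, 0.526481, 0.014467, 0.209065)
  k4: at (x, y) = (0.443871, -0.922610), (dx/dtau, dy/dtau) = (-0.373202, 0.531706); Gamma_xxx = 0.702464, Gamma_xxy = 0.000000, Gamma_xyy = -0.401401, Gamma_yxx = 0.000000, Gamma_yxy = 0.523118, Gamma_yyy = 0.000000; k4 = (-0.373202, 0.531706, 0.015642, 0.207609)
  Y <- Y + (h/6)(k1 + 2k2 + 2k3 + k4): x = 0.4439, y = -0.9226, dx/dtau = -0.3732, dy/dtau = 0.5317
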